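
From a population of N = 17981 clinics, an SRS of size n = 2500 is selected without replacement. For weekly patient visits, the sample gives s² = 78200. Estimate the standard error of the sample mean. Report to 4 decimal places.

Under SRS without replacement, Var(ȳ) = (1 − f)·s²/n with f = n/N = 2500/17981 = 0.13903565.
Var(ȳ) = (1 − 0.13903565)·78200/2500 = 0.86096435·31.28 = 26.930965.
SE(ȳ) = √(26.930965) = 5.1895.

5.1895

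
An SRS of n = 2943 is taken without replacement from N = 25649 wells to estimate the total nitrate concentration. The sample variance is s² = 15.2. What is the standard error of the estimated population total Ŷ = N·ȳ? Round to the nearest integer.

1734

Var(Ŷ) = N²·Var(ȳ) = N²·(1 − n/N)·s²/n.
f = 2943/25649 = 0.11474132; Var(ȳ) = 0.88525868·15.2/2943 = 0.0045721821.
Var(Ŷ) = 25649² · 0.0045721821 = 3.0079069 × 10^6.
SE(Ŷ) = √(3.0079069 × 10^6) = 1734.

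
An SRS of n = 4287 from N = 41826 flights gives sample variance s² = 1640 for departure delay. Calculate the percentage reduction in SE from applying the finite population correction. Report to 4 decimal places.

5.2633

f = n/N = 4287/41826 = 0.10249606.
SE_no-fpc = √(s²/n) = 0.6185078; SE_fpc = √((1−f)s²/n) = 0.58595379.
Ratio = √(1−f) = 0.94736685. Reduction = 100·(1 − 0.94736685) = 5.2633%.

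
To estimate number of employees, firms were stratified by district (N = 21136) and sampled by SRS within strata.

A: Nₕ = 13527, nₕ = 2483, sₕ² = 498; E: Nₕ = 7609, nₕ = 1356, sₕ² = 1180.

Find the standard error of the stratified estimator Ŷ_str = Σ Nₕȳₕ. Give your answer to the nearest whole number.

8448

Var(Ŷ_str) = Σₕ Nₕ²(1 − fₕ)sₕ²/nₕ.
A: 13527²·(1 − 2483/13527)·498/2483 = 2.996267 × 10^7.
E: 7609²·(1 − 1356/7609)·1180/1356 = 4.1403622 × 10^7.
Sum = 7.1366292 × 10^7.
SE = √(7.1366292 × 10^7) = 8448.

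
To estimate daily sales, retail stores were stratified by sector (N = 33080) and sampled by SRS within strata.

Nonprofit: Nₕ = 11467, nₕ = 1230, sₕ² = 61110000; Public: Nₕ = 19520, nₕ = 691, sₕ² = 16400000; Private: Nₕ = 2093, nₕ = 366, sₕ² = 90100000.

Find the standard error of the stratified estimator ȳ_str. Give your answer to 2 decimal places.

118.80

Var(ȳ_str) = Σₕ Wₕ²(1 − fₕ)sₕ²/nₕ with Wₕ = Nₕ/N, N = 33080.
Nonprofit: Wₕ = 0.34664450; term = 0.34664450²·(1 − 0.10726432)·61110000/1230 = 5329.65.
Public: Wₕ = 0.59008464; term = 0.59008464²·(1 − 0.03539959)·16400000/691 = 7971.5334.
Private: Wₕ = 0.06327086; term = 0.06327086²·(1 − 0.17486861)·90100000/366 = 813.15675.
Sum = 14114.34.
SE = √(14114.34) = 118.80.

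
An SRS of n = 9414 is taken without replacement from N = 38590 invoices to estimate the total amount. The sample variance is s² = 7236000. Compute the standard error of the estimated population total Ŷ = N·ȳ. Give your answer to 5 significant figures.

Var(Ŷ) = N²·Var(ȳ) = N²·(1 − n/N)·s²/n.
f = 9414/38590 = 0.24394921; Var(ȳ) = 0.75605079·7236000/9414 = 581.13273.
Var(Ŷ) = 38590² · 581.13273 = 8.6541595 × 10^11.
SE(Ŷ) = √(8.6541595 × 10^11) = 930280.

930280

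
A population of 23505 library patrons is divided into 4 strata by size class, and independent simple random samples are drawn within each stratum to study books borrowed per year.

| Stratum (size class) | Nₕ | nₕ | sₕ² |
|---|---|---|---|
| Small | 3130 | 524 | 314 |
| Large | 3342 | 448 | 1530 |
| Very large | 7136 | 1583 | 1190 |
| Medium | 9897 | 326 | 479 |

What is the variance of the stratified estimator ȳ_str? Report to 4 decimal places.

Var(ȳ_str) = Σₕ Wₕ²(1 − fₕ)sₕ²/nₕ with Wₕ = Nₕ/N, N = 23505.
Small: Wₕ = 0.13316316; term = 0.13316316²·(1 − 0.16741214)·314/524 = 0.0088470116.
Large: Wₕ = 0.14218251; term = 0.14218251²·(1 − 0.13405147)·1530/448 = 0.059785777.
Very large: Wₕ = 0.30359498; term = 0.30359498²·(1 − 0.22183296)·1190/1583 = 0.053917289.
Medium: Wₕ = 0.42105935; term = 0.42105935²·(1 − 0.03293927)·479/326 = 0.25191747.
Sum = 0.37446755.

0.3745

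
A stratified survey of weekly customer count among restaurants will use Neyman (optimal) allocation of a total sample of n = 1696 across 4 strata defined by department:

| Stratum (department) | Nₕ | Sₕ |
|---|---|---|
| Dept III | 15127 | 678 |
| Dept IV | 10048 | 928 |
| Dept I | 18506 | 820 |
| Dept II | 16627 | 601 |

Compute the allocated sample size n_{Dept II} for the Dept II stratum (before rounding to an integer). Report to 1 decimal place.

378.7

Neyman allocation: nₕ = n·NₕSₕ / Σⱼ NⱼSⱼ.
Σ NⱼSⱼ = 15127·678 + 10048·928 + 18506·820 + 16627·601 = 4.4748397 × 10^7.
n_{Dept II} = 1696·16627·601 / (4.4748397 × 10^7) = 378.7.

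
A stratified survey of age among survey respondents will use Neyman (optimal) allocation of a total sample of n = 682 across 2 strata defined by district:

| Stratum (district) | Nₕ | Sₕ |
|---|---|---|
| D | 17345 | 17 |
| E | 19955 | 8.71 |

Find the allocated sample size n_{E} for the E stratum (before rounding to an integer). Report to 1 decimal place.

252.9

Neyman allocation: nₕ = n·NₕSₕ / Σⱼ NⱼSⱼ.
Σ NⱼSⱼ = 17345·17 + 19955·8.71 = 468673.05.
n_{E} = 682·19955·8.71 / 468673.05 = 252.9.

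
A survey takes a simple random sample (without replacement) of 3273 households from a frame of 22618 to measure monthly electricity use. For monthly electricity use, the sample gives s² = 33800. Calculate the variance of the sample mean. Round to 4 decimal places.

8.8325

Under SRS without replacement, Var(ȳ) = (1 − f)·s²/n with f = n/N = 3273/22618 = 0.14470775.
Var(ȳ) = (1 − 0.14470775)·33800/3273 = 0.85529225·10.326917 = 8.8325322.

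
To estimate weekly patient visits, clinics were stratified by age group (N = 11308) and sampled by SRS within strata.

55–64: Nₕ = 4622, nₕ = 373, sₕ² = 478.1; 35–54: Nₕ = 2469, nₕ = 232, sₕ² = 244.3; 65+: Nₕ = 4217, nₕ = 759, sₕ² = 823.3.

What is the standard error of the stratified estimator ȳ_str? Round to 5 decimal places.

0.60501

Var(ȳ_str) = Σₕ Wₕ²(1 − fₕ)sₕ²/nₕ with Wₕ = Nₕ/N, N = 11308.
55–64: Wₕ = 0.40873718; term = 0.40873718²·(1 − 0.08070100)·478.1/373 = 0.19685887.
35–54: Wₕ = 0.21834100; term = 0.21834100²·(1 − 0.09396517)·244.3/232 = 0.045483194.
65+: Wₕ = 0.37292183; term = 0.37292183²·(1 − 0.17998577)·823.3/759 = 0.12370103.
Sum = 0.36604309.
SE = √(0.36604309) = 0.60501.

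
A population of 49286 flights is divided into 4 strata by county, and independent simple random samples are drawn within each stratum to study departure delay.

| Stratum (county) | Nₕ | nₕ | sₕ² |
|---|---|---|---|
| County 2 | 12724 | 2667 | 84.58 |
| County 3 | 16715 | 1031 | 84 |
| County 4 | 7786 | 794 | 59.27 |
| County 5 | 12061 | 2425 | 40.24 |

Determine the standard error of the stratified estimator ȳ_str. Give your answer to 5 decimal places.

Var(ȳ_str) = Σₕ Wₕ²(1 − fₕ)sₕ²/nₕ with Wₕ = Nₕ/N, N = 49286.
County 2: Wₕ = 0.25816662; term = 0.25816662²·(1 − 0.20960390)·84.58/2667 = 0.001670666.
County 3: Wₕ = 0.33914296; term = 0.33914296²·(1 − 0.06168112)·84/1031 = 0.0087929922.
County 4: Wₕ = 0.15797590; term = 0.15797590²·(1 − 0.10197791)·59.27/794 = 0.0016729505.
County 5: Wₕ = 0.24471452; term = 0.24471452²·(1 − 0.20106127)·40.24/2425 = 7.9392448 × 10^-4.
Sum = 0.012930533.
SE = √(0.012930533) = 0.11371.

0.11371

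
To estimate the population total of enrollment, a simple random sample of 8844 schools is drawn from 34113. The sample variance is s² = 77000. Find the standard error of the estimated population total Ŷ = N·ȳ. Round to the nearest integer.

Var(Ŷ) = N²·Var(ȳ) = N²·(1 − n/N)·s²/n.
f = 8844/34113 = 0.25925600; Var(ȳ) = 0.74074400·77000/8844 = 6.4492637.
Var(Ŷ) = 34113² · 6.4492637 = 7.5049873 × 10^9.
SE(Ŷ) = √(7.5049873 × 10^9) = 86631.

86631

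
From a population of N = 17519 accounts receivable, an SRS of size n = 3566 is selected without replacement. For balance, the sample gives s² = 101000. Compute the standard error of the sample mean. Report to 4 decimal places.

Under SRS without replacement, Var(ȳ) = (1 − f)·s²/n with f = n/N = 3566/17519 = 0.20355043.
Var(ȳ) = (1 − 0.20355043)·101000/3566 = 0.79644957·28.323051 = 22.557882.
SE(ȳ) = √(22.557882) = 4.7495.

4.7495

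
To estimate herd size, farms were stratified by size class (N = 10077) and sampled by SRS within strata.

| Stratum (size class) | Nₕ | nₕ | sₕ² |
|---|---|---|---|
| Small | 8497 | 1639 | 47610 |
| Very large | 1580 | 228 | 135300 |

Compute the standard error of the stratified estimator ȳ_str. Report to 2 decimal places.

5.40

Var(ȳ_str) = Σₕ Wₕ²(1 − fₕ)sₕ²/nₕ with Wₕ = Nₕ/N, N = 10077.
Small: Wₕ = 0.84320730; term = 0.84320730²·(1 − 0.19289161)·47610/1639 = 16.669394.
Very large: Wₕ = 0.15679270; term = 0.15679270²·(1 − 0.14430380)·135300/228 = 12.483438.
Sum = 29.152832.
SE = √(29.152832) = 5.40.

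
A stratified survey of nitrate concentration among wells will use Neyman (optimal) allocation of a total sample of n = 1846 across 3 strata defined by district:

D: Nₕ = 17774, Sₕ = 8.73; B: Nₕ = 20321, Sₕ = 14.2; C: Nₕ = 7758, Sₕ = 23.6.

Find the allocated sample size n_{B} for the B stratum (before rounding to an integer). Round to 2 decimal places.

Neyman allocation: nₕ = n·NₕSₕ / Σⱼ NⱼSⱼ.
Σ NⱼSⱼ = 17774·8.73 + 20321·14.2 + 7758·23.6 = 626814.02.
n_{B} = 1846·20321·14.2 / 626814.02 = 849.82.

849.82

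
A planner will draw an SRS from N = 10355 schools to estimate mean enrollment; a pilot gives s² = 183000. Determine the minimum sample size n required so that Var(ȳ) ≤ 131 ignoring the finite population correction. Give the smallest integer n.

Without fpc, n₀ = s²/D = 183000/131 = 1396.9466.
Rounding up, n = 1397.

1397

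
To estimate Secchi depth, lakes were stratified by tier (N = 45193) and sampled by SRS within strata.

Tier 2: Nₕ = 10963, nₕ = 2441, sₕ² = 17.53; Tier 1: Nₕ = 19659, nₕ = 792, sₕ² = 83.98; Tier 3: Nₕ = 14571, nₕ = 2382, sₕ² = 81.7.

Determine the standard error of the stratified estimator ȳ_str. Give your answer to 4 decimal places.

Var(ȳ_str) = Σₕ Wₕ²(1 − fₕ)sₕ²/nₕ with Wₕ = Nₕ/N, N = 45193.
Tier 2: Wₕ = 0.24258182; term = 0.24258182²·(1 − 0.22265803)·17.53/2441 = 3.2850557 × 10^-4.
Tier 1: Wₕ = 0.43500100; term = 0.43500100²·(1 − 0.04028689)·83.98/792 = 0.01925629.
Tier 3: Wₕ = 0.32241719; term = 0.32241719²·(1 − 0.16347540)·81.7/2382 = 0.0029826026.
Sum = 0.022567398.
SE = √(0.022567398) = 0.1502.

0.1502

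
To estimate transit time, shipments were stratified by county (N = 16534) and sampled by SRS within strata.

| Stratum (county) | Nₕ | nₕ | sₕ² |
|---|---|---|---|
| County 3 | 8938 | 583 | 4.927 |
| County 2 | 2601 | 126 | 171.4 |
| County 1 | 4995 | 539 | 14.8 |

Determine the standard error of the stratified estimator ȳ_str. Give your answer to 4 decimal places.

0.1913

Var(ȳ_str) = Σₕ Wₕ²(1 − fₕ)sₕ²/nₕ with Wₕ = Nₕ/N, N = 16534.
County 3: Wₕ = 0.54058304; term = 0.54058304²·(1 − 0.06522712)·4.927/583 = 0.0023085801.
County 2: Wₕ = 0.15731221; term = 0.15731221²·(1 − 0.04844291)·171.4/126 = 0.032033173.
County 1: Wₕ = 0.30210475; term = 0.30210475²·(1 − 0.10790791)·14.8/539 = 0.0022356188.
Sum = 0.036577372.
SE = √(0.036577372) = 0.1913.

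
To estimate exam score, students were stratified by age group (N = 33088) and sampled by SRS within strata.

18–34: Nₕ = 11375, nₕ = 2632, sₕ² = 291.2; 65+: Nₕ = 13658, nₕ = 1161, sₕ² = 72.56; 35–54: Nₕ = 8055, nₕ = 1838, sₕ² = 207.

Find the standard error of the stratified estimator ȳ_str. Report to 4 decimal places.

Var(ȳ_str) = Σₕ Wₕ²(1 − fₕ)sₕ²/nₕ with Wₕ = Nₕ/N, N = 33088.
18–34: Wₕ = 0.34378022; term = 0.34378022²·(1 − 0.23138462)·291.2/2632 = 0.010050238.
65+: Wₕ = 0.41277805; term = 0.41277805²·(1 − 0.08500513)·72.56/1161 = 0.0097435428.
35–54: Wₕ = 0.24344173; term = 0.24344173²·(1 − 0.22818125)·207/1838 = 0.0051514586.
Sum = 0.024945239.
SE = √(0.024945239) = 0.1579.

0.1579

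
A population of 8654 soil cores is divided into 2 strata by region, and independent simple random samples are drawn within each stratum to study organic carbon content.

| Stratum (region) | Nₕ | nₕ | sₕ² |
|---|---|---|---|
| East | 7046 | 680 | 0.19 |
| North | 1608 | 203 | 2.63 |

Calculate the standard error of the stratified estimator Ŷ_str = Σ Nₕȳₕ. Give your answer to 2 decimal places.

Var(Ŷ_str) = Σₕ Nₕ²(1 − fₕ)sₕ²/nₕ.
East: 7046²·(1 − 680/7046)·0.19/680 = 12532.969.
North: 1608²·(1 − 203/1608)·2.63/203 = 29269.957.
Sum = 41802.926.
SE = √(41802.926) = 204.46.

204.46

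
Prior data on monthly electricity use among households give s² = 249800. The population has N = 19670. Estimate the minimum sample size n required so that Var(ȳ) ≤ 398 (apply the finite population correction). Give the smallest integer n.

609

Without fpc, n₀ = s²/D = 249800/398 = 627.6382.
With fpc, (1 − n/N)·s²/n ≤ D requires n ≥ n₀/(1 + n₀/N) = 627.6382/(1 + 627.6382/19670) = 608.2305.
Rounding up, n = 609.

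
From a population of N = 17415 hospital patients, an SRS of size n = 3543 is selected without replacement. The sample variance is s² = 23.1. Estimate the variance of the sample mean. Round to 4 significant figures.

0.005193

Under SRS without replacement, Var(ȳ) = (1 − f)·s²/n with f = n/N = 3543/17415 = 0.20344531.
Var(ȳ) = (1 − 0.20344531)·23.1/3543 = 0.79655469·0.0065198984 = 0.0051934557.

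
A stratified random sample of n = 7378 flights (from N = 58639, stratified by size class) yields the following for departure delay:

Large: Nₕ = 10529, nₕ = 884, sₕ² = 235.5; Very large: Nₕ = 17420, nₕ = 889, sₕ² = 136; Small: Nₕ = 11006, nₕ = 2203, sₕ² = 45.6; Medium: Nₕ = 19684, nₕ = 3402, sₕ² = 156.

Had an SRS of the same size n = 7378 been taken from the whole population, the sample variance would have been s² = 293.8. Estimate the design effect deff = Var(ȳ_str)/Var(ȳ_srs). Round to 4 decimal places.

0.7336

Var(ȳ_str) = Σ Wₕ²(1−fₕ)sₕ²/nₕ with Wₕ = Nₕ/58639:
  Large: (10529/58639)²·(1−884/10529)·235.5/884 = 0.0078678287
  Very large: (17420/58639)²·(1−889/17420)·136/889 = 0.012811834
  Small: (11006/58639)²·(1−2203/11006)·45.6/2203 = 5.8322676 × 10^-4
  Medium: (19684/58639)²·(1−3402/19684)·156/3402 = 0.0042740371
  → Var(ȳ_str) = 0.025536927.
Var(ȳ_srs) = (1 − 7378/58639)·293.8/7378 = 0.034810772.
deff = 0.025536927 / 0.034810772 = 0.7336.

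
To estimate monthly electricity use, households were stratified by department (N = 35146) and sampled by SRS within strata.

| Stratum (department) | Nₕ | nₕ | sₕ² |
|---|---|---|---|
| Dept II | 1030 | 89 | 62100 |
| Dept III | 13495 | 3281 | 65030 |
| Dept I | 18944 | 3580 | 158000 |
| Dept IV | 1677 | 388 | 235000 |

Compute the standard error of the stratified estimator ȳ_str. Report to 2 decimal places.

3.77

Var(ȳ_str) = Σₕ Wₕ²(1 − fₕ)sₕ²/nₕ with Wₕ = Nₕ/N, N = 35146.
Dept II: Wₕ = 0.02930632; term = 0.02930632²·(1 − 0.08640777)·62100/89 = 0.54749056.
Dept III: Wₕ = 0.38396973; term = 0.38396973²·(1 − 0.24312708)·65030/3281 = 2.211691.
Dept I: Wₕ = 0.53900871; term = 0.53900871²·(1 − 0.18897804)·158000/3580 = 10.399159.
Dept IV: Wₕ = 0.04771524; term = 0.04771524²·(1 − 0.23136553)·235000/388 = 1.0599132.
Sum = 14.218254.
SE = √(14.218254) = 3.77.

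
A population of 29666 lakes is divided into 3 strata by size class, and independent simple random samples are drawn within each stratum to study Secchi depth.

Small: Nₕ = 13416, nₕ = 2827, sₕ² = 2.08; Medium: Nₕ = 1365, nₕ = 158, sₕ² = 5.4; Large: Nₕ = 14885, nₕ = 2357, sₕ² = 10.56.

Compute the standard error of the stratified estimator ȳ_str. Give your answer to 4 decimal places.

0.0336

Var(ȳ_str) = Σₕ Wₕ²(1 − fₕ)sₕ²/nₕ with Wₕ = Nₕ/N, N = 29666.
Small: Wₕ = 0.45223488; term = 0.45223488²·(1 − 0.21071855)·2.08/2827 = 1.1876748 × 10^-4.
Medium: Wₕ = 0.04601227; term = 0.04601227²·(1 − 0.11575092)·5.4/158 = 6.3982118 × 10^-5.
Large: Wₕ = 0.50175285; term = 0.50175285²·(1 − 0.15834733)·10.56/2357 = 9.4932941 × 10^-4.
Sum = 0.001132079.
SE = √(0.001132079) = 0.0336.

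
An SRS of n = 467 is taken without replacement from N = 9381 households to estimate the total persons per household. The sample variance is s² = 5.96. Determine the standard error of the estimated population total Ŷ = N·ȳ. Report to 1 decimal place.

Var(Ŷ) = N²·Var(ȳ) = N²·(1 − n/N)·s²/n.
f = 467/9381 = 0.04978147; Var(ȳ) = 0.95021853·5.96/467 = 0.012126986.
Var(Ŷ) = 9381² · 0.012126986 = 1.0672131 × 10^6.
SE(Ŷ) = √(1.0672131 × 10^6) = 1033.1.

1033.1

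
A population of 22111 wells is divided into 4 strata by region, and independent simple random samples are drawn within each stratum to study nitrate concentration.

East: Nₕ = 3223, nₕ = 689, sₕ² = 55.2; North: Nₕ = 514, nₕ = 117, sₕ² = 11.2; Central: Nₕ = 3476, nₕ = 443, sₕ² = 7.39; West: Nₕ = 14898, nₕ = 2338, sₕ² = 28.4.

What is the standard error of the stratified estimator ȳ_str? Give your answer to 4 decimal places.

0.0799

Var(ȳ_str) = Σₕ Wₕ²(1 − fₕ)sₕ²/nₕ with Wₕ = Nₕ/N, N = 22111.
East: Wₕ = 0.14576455; term = 0.14576455²·(1 − 0.21377599)·55.2/689 = 0.0013383509.
North: Wₕ = 0.02324635; term = 0.02324635²·(1 − 0.22762646)·11.2/117 = 3.9954805 × 10^-5.
Central: Wₕ = 0.15720682; term = 0.15720682²·(1 − 0.12744534)·7.39/443 = 3.5972956 × 10^-4.
West: Wₕ = 0.67378228; term = 0.67378228²·(1 − 0.15693382)·28.4/2338 = 0.0046491619.
Sum = 0.0063871972.
SE = √(0.0063871972) = 0.0799.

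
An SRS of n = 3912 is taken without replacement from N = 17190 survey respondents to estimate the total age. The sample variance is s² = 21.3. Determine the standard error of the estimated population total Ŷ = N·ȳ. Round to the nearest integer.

1115

Var(Ŷ) = N²·Var(ȳ) = N²·(1 − n/N)·s²/n.
f = 3912/17190 = 0.22757417; Var(ȳ) = 0.77242583·21.3/3912 = 0.0042056928.
Var(Ŷ) = 17190² · 0.0042056928 = 1.2427658 × 10^6.
SE(Ŷ) = √(1.2427658 × 10^6) = 1115.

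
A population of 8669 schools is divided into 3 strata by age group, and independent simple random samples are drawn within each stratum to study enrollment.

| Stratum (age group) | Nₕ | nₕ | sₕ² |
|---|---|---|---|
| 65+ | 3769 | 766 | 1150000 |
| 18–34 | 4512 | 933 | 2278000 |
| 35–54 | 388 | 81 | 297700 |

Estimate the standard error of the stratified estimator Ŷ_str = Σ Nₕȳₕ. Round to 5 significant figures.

238450

Var(Ŷ_str) = Σₕ Nₕ²(1 − fₕ)sₕ²/nₕ.
65+: 3769²·(1 − 766/3769)·1150000/766 = 1.6992236 × 10^10.
18–34: 4512²·(1 − 933/4512)·2278000/933 = 3.9427829 × 10^10.
35–54: 388²·(1 − 81/388)·297700/81 = 4.3778806 × 10^8.
Sum = 5.6857853 × 10^10.
SE = √(5.6857853 × 10^10) = 238450.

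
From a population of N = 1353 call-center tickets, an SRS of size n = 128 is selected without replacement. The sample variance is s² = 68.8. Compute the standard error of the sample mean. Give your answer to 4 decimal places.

0.6976

Under SRS without replacement, Var(ȳ) = (1 − f)·s²/n with f = n/N = 128/1353 = 0.09460458.
Var(ȳ) = (1 − 0.09460458)·68.8/128 = 0.90539542·0.5375 = 0.48665004.
SE(ȳ) = √(0.48665004) = 0.6976.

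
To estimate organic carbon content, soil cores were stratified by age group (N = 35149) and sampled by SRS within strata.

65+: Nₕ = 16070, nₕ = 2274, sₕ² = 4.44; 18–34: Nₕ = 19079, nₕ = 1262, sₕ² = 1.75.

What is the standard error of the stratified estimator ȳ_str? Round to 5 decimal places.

0.02705

Var(ȳ_str) = Σₕ Wₕ²(1 − fₕ)sₕ²/nₕ with Wₕ = Nₕ/N, N = 35149.
65+: Wₕ = 0.45719651; term = 0.45719651²·(1 − 0.14150591)·4.44/2274 = 3.5037703 × 10^-4.
18–34: Wₕ = 0.54280349; term = 0.54280349²·(1 − 0.06614602)·1.75/1262 = 3.8154251 × 10^-4.
Sum = 7.3191954 × 10^-4.
SE = √(7.3191954 × 10^-4) = 0.02705.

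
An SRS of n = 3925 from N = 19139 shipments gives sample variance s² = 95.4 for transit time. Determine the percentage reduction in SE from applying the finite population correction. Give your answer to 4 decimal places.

10.8416

f = n/N = 3925/19139 = 0.20507864.
SE_no-fpc = √(s²/n) = 0.15590296; SE_fpc = √((1−f)s²/n) = 0.13900053.
Ratio = √(1−f) = 0.89158363. Reduction = 100·(1 − 0.89158363) = 10.8416%.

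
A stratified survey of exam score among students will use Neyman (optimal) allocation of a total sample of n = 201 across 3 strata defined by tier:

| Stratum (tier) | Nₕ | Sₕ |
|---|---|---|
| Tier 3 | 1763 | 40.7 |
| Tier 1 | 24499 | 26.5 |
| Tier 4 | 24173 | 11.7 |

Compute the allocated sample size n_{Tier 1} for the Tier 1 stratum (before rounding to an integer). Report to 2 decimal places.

130.00

Neyman allocation: nₕ = n·NₕSₕ / Σⱼ NⱼSⱼ.
Σ NⱼSⱼ = 1763·40.7 + 24499·26.5 + 24173·11.7 = 1.0038017 × 10^6.
n_{Tier 1} = 201·24499·26.5 / (1.0038017 × 10^6) = 130.00.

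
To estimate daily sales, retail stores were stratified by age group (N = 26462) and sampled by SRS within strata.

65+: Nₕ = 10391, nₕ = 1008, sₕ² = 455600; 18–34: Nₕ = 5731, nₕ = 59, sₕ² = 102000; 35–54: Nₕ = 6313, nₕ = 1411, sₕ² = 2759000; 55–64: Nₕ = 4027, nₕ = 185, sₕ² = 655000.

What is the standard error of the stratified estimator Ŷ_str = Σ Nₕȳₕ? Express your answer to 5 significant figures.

464280

Var(Ŷ_str) = Σₕ Nₕ²(1 − fₕ)sₕ²/nₕ.
65+: 10391²·(1 − 1008/10391)·455600/1008 = 4.4067889 × 10^10.
18–34: 5731²·(1 − 59/5731)·102000/59 = 5.6197215 × 10^10.
35–54: 6313²·(1 − 1411/6313)·2759000/1411 = 6.0510924 × 10^10.
55–64: 4027²·(1 − 185/4027)·655000/185 = 5.4778301 × 10^10.
Sum = 2.1555433 × 10^11.
SE = √(2.1555433 × 10^11) = 464280.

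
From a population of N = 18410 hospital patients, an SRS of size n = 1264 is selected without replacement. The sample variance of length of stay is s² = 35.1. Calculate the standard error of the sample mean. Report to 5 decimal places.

0.16082

Under SRS without replacement, Var(ȳ) = (1 − f)·s²/n with f = n/N = 1264/18410 = 0.06865834.
Var(ȳ) = (1 − 0.06865834)·35.1/1264 = 0.93134166·0.027768987 = 0.025862415.
SE(ȳ) = √(0.025862415) = 0.16082.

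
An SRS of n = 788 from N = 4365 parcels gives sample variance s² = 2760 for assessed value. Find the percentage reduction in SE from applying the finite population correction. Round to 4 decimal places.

9.4752

f = n/N = 788/4365 = 0.18052692.
SE_no-fpc = √(s²/n) = 1.8715069; SE_fpc = √((1−f)s²/n) = 1.694177.
Ratio = √(1−f) = 0.90524752. Reduction = 100·(1 − 0.90524752) = 9.4752%.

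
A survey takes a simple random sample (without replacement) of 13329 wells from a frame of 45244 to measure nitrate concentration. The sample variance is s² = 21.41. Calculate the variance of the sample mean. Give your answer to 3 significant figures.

Under SRS without replacement, Var(ȳ) = (1 − f)·s²/n with f = n/N = 13329/45244 = 0.29460260.
Var(ȳ) = (1 − 0.29460260)·21.41/13329 = 0.70539740·0.001606272 = 0.0011330601.

0.00113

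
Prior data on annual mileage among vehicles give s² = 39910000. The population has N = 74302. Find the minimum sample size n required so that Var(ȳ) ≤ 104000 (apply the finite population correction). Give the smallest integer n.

Without fpc, n₀ = s²/D = 39910000/104000 = 383.7500.
With fpc, (1 − n/N)·s²/n ≤ D requires n ≥ n₀/(1 + n₀/N) = 383.7500/(1 + 383.7500/74302) = 381.7782.
Rounding up, n = 382.

382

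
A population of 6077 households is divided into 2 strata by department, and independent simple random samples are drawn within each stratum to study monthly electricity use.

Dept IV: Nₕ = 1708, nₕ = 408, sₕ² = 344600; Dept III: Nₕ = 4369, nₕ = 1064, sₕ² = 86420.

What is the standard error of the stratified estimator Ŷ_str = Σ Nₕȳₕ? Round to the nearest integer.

Var(Ŷ_str) = Σₕ Nₕ²(1 − fₕ)sₕ²/nₕ.
Dept IV: 1708²·(1 − 408/1708)·344600/408 = 1.8753673 × 10^9.
Dept III: 4369²·(1 − 1064/4369)·86420/1064 = 1.1728059 × 10^9.
Sum = 3.0481732 × 10^9.
SE = √(3.0481732 × 10^9) = 55210.

55210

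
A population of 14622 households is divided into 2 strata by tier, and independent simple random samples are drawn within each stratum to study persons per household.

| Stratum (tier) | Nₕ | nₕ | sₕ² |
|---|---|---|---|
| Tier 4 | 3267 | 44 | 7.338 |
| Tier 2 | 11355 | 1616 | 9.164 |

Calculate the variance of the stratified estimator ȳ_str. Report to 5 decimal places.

0.01115

Var(ȳ_str) = Σₕ Wₕ²(1 − fₕ)sₕ²/nₕ with Wₕ = Nₕ/N, N = 14622.
Tier 4: Wₕ = 0.22343045; term = 0.22343045²·(1 − 0.01346801)·7.338/44 = 0.008213361.
Tier 2: Wₕ = 0.77656955; term = 0.77656955²·(1 − 0.14231616)·9.164/1616 = 0.0029331324.
Sum = 0.011146493.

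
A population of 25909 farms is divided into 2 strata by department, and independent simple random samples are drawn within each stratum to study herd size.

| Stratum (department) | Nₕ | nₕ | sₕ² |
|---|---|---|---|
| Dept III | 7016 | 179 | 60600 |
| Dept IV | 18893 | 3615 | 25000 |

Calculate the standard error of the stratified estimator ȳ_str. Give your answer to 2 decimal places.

Var(ȳ_str) = Σₕ Wₕ²(1 − fₕ)sₕ²/nₕ with Wₕ = Nₕ/N, N = 25909.
Dept III: Wₕ = 0.27079393; term = 0.27079393²·(1 − 0.02551311)·60600/179 = 24.192093.
Dept IV: Wₕ = 0.72920607; term = 0.72920607²·(1 − 0.19134071)·25000/3615 = 2.9737047.
Sum = 27.165798.
SE = √(27.165798) = 5.21.

5.21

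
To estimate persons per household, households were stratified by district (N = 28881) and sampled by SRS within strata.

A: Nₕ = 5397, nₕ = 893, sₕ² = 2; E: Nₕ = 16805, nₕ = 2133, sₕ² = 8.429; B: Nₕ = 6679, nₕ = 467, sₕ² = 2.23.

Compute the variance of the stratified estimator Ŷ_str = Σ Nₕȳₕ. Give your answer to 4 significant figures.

1.227 × 10^6

Var(Ŷ_str) = Σₕ Nₕ²(1 − fₕ)sₕ²/nₕ.
A: 5397²·(1 − 893/5397)·2/893 = 54441.406.
E: 16805²·(1 − 2133/16805)·8.429/2133 = 974345.61.
B: 6679²·(1 − 467/6679)·2.23/467 = 198121.16.
Sum = 1.2269082 × 10^6.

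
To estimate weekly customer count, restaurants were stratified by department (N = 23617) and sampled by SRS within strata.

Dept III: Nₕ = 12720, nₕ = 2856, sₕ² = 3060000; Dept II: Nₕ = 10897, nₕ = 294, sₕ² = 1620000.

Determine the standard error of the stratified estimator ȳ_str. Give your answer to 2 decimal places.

Var(ȳ_str) = Σₕ Wₕ²(1 − fₕ)sₕ²/nₕ with Wₕ = Nₕ/N, N = 23617.
Dept III: Wₕ = 0.53859508; term = 0.53859508²·(1 − 0.22452830)·3060000/2856 = 241.02048.
Dept II: Wₕ = 0.46140492; term = 0.46140492²·(1 − 0.02697990)·1620000/294 = 1141.4422.
Sum = 1382.4627.
SE = √(1382.4627) = 37.18.

37.18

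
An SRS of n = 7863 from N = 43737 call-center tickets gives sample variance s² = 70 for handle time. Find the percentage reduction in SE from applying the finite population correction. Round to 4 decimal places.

9.4340

f = n/N = 7863/43737 = 0.17977913.
SE_no-fpc = √(s²/n) = 0.094352819; SE_fpc = √((1−f)s²/n) = 0.085451618.
Ratio = √(1−f) = 0.90566046. Reduction = 100·(1 − 0.90566046) = 9.4340%.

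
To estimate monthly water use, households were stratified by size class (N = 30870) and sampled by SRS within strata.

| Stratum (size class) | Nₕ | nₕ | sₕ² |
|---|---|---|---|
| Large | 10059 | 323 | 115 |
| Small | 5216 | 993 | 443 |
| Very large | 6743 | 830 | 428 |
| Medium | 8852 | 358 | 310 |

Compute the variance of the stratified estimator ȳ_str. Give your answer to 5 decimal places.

0.13680

Var(ȳ_str) = Σₕ Wₕ²(1 − fₕ)sₕ²/nₕ with Wₕ = Nₕ/N, N = 30870.
Large: Wₕ = 0.32585034; term = 0.32585034²·(1 − 0.03211055)·115/323 = 0.036589581.
Small: Wₕ = 0.16896663; term = 0.16896663²·(1 − 0.19037577)·443/993 = 0.010311928.
Very large: Wₕ = 0.21843213; term = 0.21843213²·(1 − 0.12309061)·428/830 = 0.021575132.
Medium: Wₕ = 0.28675089; term = 0.28675089²·(1 − 0.04044284)·310/358 = 0.068321764.
Sum = 0.13679841.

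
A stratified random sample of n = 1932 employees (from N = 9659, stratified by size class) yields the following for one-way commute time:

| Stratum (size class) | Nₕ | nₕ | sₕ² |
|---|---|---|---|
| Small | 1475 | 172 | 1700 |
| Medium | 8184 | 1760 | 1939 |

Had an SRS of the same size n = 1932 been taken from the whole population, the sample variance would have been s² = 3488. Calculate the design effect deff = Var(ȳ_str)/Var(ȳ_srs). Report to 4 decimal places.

Var(ȳ_str) = Σ Wₕ²(1−fₕ)sₕ²/nₕ with Wₕ = Nₕ/9659:
  Small: (1475/9659)²·(1−172/1475)·1700/172 = 0.20360694
  Medium: (8184/9659)²·(1−1760/8184)·1939/1760 = 0.62082895
  → Var(ȳ_str) = 0.82443589.
Var(ȳ_srs) = (1 − 1932/9659)·3488/1932 = 1.444269.
deff = 0.82443589 / 1.444269 = 0.5708.

0.5708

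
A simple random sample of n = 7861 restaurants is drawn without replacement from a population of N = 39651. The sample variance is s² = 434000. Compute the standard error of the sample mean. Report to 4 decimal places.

Under SRS without replacement, Var(ȳ) = (1 − f)·s²/n with f = n/N = 7861/39651 = 0.19825477.
Var(ȳ) = (1 − 0.19825477)·434000/7861 = 0.80174523·55.209261 = 44.263761.
SE(ȳ) = √(44.263761) = 6.6531.

6.6531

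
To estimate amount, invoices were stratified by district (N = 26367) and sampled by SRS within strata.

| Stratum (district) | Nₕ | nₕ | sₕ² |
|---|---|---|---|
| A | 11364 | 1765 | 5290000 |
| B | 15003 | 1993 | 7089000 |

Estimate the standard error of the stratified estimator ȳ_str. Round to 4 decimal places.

Var(ȳ_str) = Σₕ Wₕ²(1 − fₕ)sₕ²/nₕ with Wₕ = Nₕ/N, N = 26367.
A: Wₕ = 0.43099329; term = 0.43099329²·(1 − 0.15531503)·5290000/1765 = 470.26942.
B: Wₕ = 0.56900671; term = 0.56900671²·(1 − 0.13284010)·7089000/1993 = 998.64618.
Sum = 1468.9156.
SE = √(1468.9156) = 38.3264.

38.3264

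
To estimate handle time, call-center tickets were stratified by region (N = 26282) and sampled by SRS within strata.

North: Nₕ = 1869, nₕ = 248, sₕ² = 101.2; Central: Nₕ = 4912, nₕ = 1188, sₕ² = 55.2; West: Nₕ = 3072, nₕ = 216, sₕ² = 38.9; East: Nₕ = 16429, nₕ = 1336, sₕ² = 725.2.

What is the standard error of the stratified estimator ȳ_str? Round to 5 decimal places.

0.44740

Var(ȳ_str) = Σₕ Wₕ²(1 − fₕ)sₕ²/nₕ with Wₕ = Nₕ/N, N = 26282.
North: Wₕ = 0.07111331; term = 0.07111331²·(1 − 0.13269128)·101.2/248 = 0.0017897993.
Central: Wₕ = 0.18689597; term = 0.18689597²·(1 − 0.24185668)·55.2/1188 = 0.001230478.
West: Wₕ = 0.11688608; term = 0.11688608²·(1 − 0.07031250)·38.9/216 = 0.002287486.
East: Wₕ = 0.62510463; term = 0.62510463²·(1 − 0.08131962)·725.2/1336 = 0.19485934.
Sum = 0.2001671.
SE = √(0.2001671) = 0.44740.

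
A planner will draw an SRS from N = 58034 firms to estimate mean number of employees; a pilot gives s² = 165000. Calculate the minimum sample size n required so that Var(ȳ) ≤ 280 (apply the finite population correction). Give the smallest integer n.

Without fpc, n₀ = s²/D = 165000/280 = 589.2857.
With fpc, (1 − n/N)·s²/n ≤ D requires n ≥ n₀/(1 + n₀/N) = 589.2857/(1 + 589.2857/58034) = 583.3622.
Rounding up, n = 584.

584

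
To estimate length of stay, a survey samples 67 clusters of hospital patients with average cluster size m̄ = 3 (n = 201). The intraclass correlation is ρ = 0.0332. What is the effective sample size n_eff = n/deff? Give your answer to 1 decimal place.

deff = 1 + (3 − 1)·0.0332 = 1 + 0.0664 = 1.0664.
n_eff = 201 / 1.0664 = 188.5.

188.5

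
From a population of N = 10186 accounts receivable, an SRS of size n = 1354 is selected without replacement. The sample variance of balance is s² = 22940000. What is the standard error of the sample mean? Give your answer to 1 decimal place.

Under SRS without replacement, Var(ȳ) = (1 − f)·s²/n with f = n/N = 1354/10186 = 0.13292755.
Var(ȳ) = (1 − 0.13292755)·22940000/1354 = 0.86707245·16942.393 = 14690.282.
SE(ȳ) = √(14690.282) = 121.2.

121.2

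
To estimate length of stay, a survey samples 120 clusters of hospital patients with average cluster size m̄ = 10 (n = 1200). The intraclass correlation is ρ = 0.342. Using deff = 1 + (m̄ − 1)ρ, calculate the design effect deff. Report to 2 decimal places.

4.08

deff = 1 + (10 − 1)·0.342 = 1 + 3.078 = 4.078.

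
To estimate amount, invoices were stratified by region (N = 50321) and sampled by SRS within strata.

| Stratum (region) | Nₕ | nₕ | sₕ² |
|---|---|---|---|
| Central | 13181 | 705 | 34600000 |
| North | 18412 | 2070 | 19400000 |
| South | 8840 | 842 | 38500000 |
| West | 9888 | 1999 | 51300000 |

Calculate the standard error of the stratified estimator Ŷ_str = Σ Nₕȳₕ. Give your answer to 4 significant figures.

4.016 × 10^6

Var(Ŷ_str) = Σₕ Nₕ²(1 − fₕ)sₕ²/nₕ.
Central: 13181²·(1 − 705/13181)·34600000/705 = 8.0706908 × 10^12.
North: 18412²·(1 − 2070/18412)·19400000/2070 = 2.819925 × 10^12.
South: 8840²·(1 − 842/8840)·38500000/842 = 3.2328258 × 10^12.
West: 9888²·(1 − 1999/9888)·51300000/1999 = 2.0018659 × 10^12.
Sum = 1.6125308 × 10^13.
SE = √(1.6125308 × 10^13) = 4.016 × 10^6.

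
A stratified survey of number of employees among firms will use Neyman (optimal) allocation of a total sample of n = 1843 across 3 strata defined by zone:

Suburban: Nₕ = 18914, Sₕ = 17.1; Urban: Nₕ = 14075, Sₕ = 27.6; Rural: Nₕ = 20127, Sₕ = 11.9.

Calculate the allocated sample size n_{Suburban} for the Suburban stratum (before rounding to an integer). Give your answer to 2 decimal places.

Neyman allocation: nₕ = n·NₕSₕ / Σⱼ NⱼSⱼ.
Σ NⱼSⱼ = 18914·17.1 + 14075·27.6 + 20127·11.9 = 951410.7.
n_{Suburban} = 1843·18914·17.1 / 951410.7 = 626.52.

626.52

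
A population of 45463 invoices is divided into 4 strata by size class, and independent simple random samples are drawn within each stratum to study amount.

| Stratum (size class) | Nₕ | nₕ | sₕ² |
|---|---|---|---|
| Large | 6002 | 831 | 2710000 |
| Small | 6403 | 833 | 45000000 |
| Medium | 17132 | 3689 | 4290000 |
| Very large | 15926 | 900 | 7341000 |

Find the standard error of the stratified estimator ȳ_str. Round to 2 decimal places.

45.33

Var(ȳ_str) = Σₕ Wₕ²(1 − fₕ)sₕ²/nₕ with Wₕ = Nₕ/N, N = 45463.
Large: Wₕ = 0.13201944; term = 0.13201944²·(1 − 0.13845385)·2710000/831 = 48.969156.
Small: Wₕ = 0.14083980; term = 0.14083980²·(1 − 0.13009527)·45000000/833 = 932.15907.
Medium: Wₕ = 0.37683391; term = 0.37683391²·(1 − 0.21532804)·4290000/3689 = 129.57963.
Very large: Wₕ = 0.35030684; term = 0.35030684²·(1 − 0.05651137)·7341000/900 = 944.37967.
Sum = 2055.0875.
SE = √(2055.0875) = 45.33.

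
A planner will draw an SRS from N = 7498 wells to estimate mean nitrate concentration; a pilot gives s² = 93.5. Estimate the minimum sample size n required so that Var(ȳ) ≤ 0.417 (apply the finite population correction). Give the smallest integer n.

Without fpc, n₀ = s²/D = 93.5/0.417 = 224.2206.
With fpc, (1 − n/N)·s²/n ≤ D requires n ≥ n₀/(1 + n₀/N) = 224.2206/(1 + 224.2206/7498) = 217.7102.
Rounding up, n = 218.

218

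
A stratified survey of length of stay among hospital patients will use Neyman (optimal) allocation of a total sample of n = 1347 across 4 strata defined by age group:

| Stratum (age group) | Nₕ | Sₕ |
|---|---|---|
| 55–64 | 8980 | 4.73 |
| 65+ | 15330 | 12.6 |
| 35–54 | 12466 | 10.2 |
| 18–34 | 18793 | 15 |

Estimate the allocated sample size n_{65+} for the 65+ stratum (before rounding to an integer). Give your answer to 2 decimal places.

Neyman allocation: nₕ = n·NₕSₕ / Σⱼ NⱼSⱼ.
Σ NⱼSⱼ = 8980·4.73 + 15330·12.6 + 12466·10.2 + 18793·15 = 644681.6.
n_{65+} = 1347·15330·12.6 / 644681.6 = 403.59.

403.59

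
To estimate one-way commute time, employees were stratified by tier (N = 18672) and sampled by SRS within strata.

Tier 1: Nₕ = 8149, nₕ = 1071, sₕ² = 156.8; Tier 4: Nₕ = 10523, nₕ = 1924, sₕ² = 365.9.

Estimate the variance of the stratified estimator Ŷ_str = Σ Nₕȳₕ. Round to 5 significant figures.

Var(Ŷ_str) = Σₕ Nₕ²(1 − fₕ)sₕ²/nₕ.
Tier 1: 8149²·(1 − 1071/8149)·156.8/1071 = 8.4444518 × 10^6.
Tier 4: 10523²·(1 − 1924/10523)·365.9/1924 = 1.7208573 × 10^7.
Sum = 2.5653025 × 10^7.

2.5653 × 10^7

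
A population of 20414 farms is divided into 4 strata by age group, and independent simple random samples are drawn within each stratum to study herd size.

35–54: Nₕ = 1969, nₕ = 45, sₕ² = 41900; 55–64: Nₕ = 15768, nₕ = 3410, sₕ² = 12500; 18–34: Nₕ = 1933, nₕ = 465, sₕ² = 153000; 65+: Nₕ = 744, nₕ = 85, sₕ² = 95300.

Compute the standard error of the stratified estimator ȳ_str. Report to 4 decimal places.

3.7065

Var(ȳ_str) = Σₕ Wₕ²(1 − fₕ)sₕ²/nₕ with Wₕ = Nₕ/N, N = 20414.
35–54: Wₕ = 0.09645341; term = 0.09645341²·(1 − 0.02285424)·41900/45 = 8.4643979.
55–64: Wₕ = 0.77241109; term = 0.77241109²·(1 − 0.21626078)·12500/3410 = 1.7140529.
18–34: Wₕ = 0.09468992; term = 0.09468992²·(1 − 0.24055872)·153000/465 = 2.2404753.
65+: Wₕ = 0.03644558; term = 0.03644558²·(1 − 0.11424731)·95300/85 = 1.3190951.
Sum = 13.738021.
SE = √(13.738021) = 3.7065.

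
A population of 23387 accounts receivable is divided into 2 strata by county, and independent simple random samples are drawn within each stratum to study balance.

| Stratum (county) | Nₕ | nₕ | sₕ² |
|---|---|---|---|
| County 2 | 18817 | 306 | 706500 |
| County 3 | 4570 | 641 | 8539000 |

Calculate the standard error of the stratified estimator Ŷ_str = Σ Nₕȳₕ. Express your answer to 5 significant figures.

Var(Ŷ_str) = Σₕ Nₕ²(1 − fₕ)sₕ²/nₕ.
County 2: 18817²·(1 − 306/18817)·706500/306 = 8.0421284 × 10^11.
County 3: 4570²·(1 − 641/4570)·8539000/641 = 2.3919231 × 10^11.
Sum = 1.0434052 × 10^12.
SE = √(1.0434052 × 10^12) = 1.0215 × 10^6.

1.0215 × 10^6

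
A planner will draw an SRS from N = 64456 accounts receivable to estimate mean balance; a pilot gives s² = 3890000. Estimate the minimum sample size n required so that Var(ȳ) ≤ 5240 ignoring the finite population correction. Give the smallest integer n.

Without fpc, n₀ = s²/D = 3890000/5240 = 742.3664.
Rounding up, n = 743.

743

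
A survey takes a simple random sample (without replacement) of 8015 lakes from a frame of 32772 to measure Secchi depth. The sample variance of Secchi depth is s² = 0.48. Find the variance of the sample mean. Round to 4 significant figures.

4.524 × 10^-5

Under SRS without replacement, Var(ȳ) = (1 − f)·s²/n with f = n/N = 8015/32772 = 0.24456853.
Var(ȳ) = (1 − 0.24456853)·0.48/8015 = 0.75543147·5.9887711 × 10^-5 = 4.5241061 × 10^-5.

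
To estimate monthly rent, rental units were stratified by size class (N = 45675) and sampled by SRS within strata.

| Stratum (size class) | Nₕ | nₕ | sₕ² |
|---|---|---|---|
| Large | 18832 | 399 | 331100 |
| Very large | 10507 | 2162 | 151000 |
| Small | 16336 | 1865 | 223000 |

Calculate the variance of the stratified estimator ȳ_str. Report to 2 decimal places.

154.56

Var(ȳ_str) = Σₕ Wₕ²(1 − fₕ)sₕ²/nₕ with Wₕ = Nₕ/N, N = 45675.
Large: Wₕ = 0.41230432; term = 0.41230432²·(1 − 0.02118734)·331100/399 = 138.0771.
Very large: Wₕ = 0.23003831; term = 0.23003831²·(1 − 0.20576758)·151000/2162 = 2.935413.
Small: Wₕ = 0.35765736; term = 0.35765736²·(1 − 0.11416503)·223000/1865 = 13.549185.
Sum = 154.5617.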